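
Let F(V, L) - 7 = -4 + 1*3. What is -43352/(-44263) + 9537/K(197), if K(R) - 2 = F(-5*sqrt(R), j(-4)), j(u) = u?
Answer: 422483047/354104 ≈ 1193.1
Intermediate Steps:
F(V, L) = 6 (F(V, L) = 7 + (-4 + 1*3) = 7 + (-4 + 3) = 7 - 1 = 6)
K(R) = 8 (K(R) = 2 + 6 = 8)
-43352/(-44263) + 9537/K(197) = -43352/(-44263) + 9537/8 = -43352*(-1/44263) + 9537*(1/8) = 43352/44263 + 9537/8 = 422483047/354104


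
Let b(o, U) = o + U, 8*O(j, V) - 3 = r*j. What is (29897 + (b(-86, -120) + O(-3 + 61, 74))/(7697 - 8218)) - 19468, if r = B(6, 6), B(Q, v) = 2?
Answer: 43469601/4168 ≈ 10429.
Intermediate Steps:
r = 2
O(j, V) = 3/8 + j/4 (O(j, V) = 3/8 + (2*j)/8 = 3/8 + j/4)
b(o, U) = U + o
(29897 + (b(-86, -120) + O(-3 + 61, 74))/(7697 - 8218)) - 19468 = (29897 + ((-120 - 86) + (3/8 + (-3 + 61)/4))/(7697 - 8218)) - 19468 = (29897 + (-206 + (3/8 + (¼)*58))/(-521)) - 19468 = (29897 + (-206 + (3/8 + 29/2))*(-1/521)) - 19468 = (29897 + (-206 + 119/8)*(-1/521)) - 19468 = (29897 - 1529/8*(-1/521)) - 19468 = (29897 + 1529/4168) - 19468 = 124612225/4168 - 19468 = 43469601/4168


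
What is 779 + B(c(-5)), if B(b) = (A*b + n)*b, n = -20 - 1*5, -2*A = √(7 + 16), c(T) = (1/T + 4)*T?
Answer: 1254 - 361*√23/2 ≈ 388.35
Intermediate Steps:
c(T) = T*(4 + 1/T) (c(T) = (4 + 1/T)*T = T*(4 + 1/T))
A = -√23/2 (A = -√(7 + 16)/2 = -√23/2 ≈ -2.3979)
n = -25 (n = -20 - 5 = -25)
B(b) = b*(-25 - b*√23/2) (B(b) = ((-√23/2)*b - 25)*b = (-b*√23/2 - 25)*b = (-25 - b*√23/2)*b = b*(-25 - b*√23/2))
779 + B(c(-5)) = 779 + (1 + 4*(-5))*(-50 - (1 + 4*(-5))*√23)/2 = 779 + (1 - 20)*(-50 - (1 - 20)*√23)/2 = 779 + (½)*(-19)*(-50 - 1*(-19)*√23) = 779 + (½)*(-19)*(-50 + 19*√23) = 779 + (475 - 361*√23/2) = 1254 - 361*√23/2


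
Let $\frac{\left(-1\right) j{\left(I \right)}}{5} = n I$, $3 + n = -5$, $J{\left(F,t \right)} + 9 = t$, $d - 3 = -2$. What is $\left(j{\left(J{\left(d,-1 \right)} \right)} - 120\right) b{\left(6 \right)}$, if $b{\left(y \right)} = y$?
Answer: $-3120$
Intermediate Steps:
$d = 1$ ($d = 3 - 2 = 1$)
$J{\left(F,t \right)} = -9 + t$
$n = -8$ ($n = -3 - 5 = -8$)
$j{\left(I \right)} = 40 I$ ($j{\left(I \right)} = - 5 \left(- 8 I\right) = 40 I$)
$\left(j{\left(J{\left(d,-1 \right)} \right)} - 120\right) b{\left(6 \right)} = \left(40 \left(-9 - 1\right) - 120\right) 6 = \left(40 \left(-10\right) - 120\right) 6 = \left(-400 - 120\right) 6 = \left(-520\right) 6 = -3120$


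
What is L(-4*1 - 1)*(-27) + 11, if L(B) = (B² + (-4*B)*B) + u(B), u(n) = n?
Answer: 2171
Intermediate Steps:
L(B) = B - 3*B² (L(B) = (B² + (-4*B)*B) + B = (B² - 4*B²) + B = -3*B² + B = B - 3*B²)
L(-4*1 - 1)*(-27) + 11 = ((-4*1 - 1)*(1 - 3*(-4*1 - 1)))*(-27) + 11 = ((-4 - 1)*(1 - 3*(-4 - 1)))*(-27) + 11 = -5*(1 - 3*(-5))*(-27) + 11 = -5*(1 + 15)*(-27) + 11 = -5*16*(-27) + 11 = -80*(-27) + 11 = 2160 + 11 = 2171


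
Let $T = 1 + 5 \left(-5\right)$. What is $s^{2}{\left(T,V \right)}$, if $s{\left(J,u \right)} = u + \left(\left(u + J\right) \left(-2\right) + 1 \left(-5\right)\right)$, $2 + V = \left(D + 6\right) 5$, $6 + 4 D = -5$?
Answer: $\frac{13225}{16} \approx 826.56$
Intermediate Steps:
$D = - \frac{11}{4}$ ($D = - \frac{3}{2} + \frac{1}{4} \left(-5\right) = - \frac{3}{2} - \frac{5}{4} = - \frac{11}{4} \approx -2.75$)
$V = \frac{57}{4}$ ($V = -2 + \left(- \frac{11}{4} + 6\right) 5 = -2 + \frac{13}{4} \cdot 5 = -2 + \frac{65}{4} = \frac{57}{4} \approx 14.25$)
$T = -24$ ($T = 1 - 25 = -24$)
$s{\left(J,u \right)} = -5 - u - 2 J$ ($s{\left(J,u \right)} = u + \left(\left(J + u\right) \left(-2\right) - 5\right) = u - \left(5 + 2 J + 2 u\right) = -5 - u - 2 J$)
$s^{2}{\left(T,V \right)} = \left(-5 - \frac{57}{4} - -48\right)^{2} = \left(-5 - \frac{57}{4} + 48\right)^{2} = \left(\frac{115}{4}\right)^{2} = \frac{13225}{16}$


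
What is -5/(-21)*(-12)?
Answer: -20/7 ≈ -2.8571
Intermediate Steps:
-5/(-21)*(-12) = -5*(-1/21)*(-12) = (5/21)*(-12) = -20/7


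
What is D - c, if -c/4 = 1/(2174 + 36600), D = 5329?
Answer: 103313325/19387 ≈ 5329.0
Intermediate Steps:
c = -2/19387 (c = -4/(2174 + 36600) = -4/38774 = -4*1/38774 = -2/19387 ≈ -0.00010316)
D - c = 5329 - 1*(-2/19387) = 5329 + 2/19387 = 103313325/19387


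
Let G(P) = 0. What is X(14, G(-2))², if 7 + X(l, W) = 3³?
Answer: 400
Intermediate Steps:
X(l, W) = 20 (X(l, W) = -7 + 3³ = -7 + 27 = 20)
X(14, G(-2))² = 20² = 400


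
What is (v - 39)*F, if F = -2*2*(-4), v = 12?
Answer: -432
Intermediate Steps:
F = 16 (F = -4*(-4) = 16)
(v - 39)*F = (12 - 39)*16 = -27*16 = -432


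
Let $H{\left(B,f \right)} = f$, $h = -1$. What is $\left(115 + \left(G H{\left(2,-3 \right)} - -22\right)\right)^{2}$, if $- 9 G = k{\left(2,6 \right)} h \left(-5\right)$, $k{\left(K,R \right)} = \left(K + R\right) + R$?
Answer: $\frac{231361}{9} \approx 25707.0$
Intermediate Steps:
$k{\left(K,R \right)} = K + 2 R$
$G = - \frac{70}{9}$ ($G = - \frac{\left(2 + 2 \cdot 6\right) \left(\left(-1\right) \left(-5\right)\right)}{9} = - \frac{\left(2 + 12\right) 5}{9} = - \frac{14 \cdot 5}{9} = \left(- \frac{1}{9}\right) 70 = - \frac{70}{9} \approx -7.7778$)
$\left(115 + \left(G H{\left(2,-3 \right)} - -22\right)\right)^{2} = \left(115 - - \frac{136}{3}\right)^{2} = \left(115 + \left(\frac{70}{3} + \left(-3 + 25\right)\right)\right)^{2} = \left(115 + \left(\frac{70}{3} + 22\right)\right)^{2} = \left(115 + \frac{136}{3}\right)^{2} = \left(\frac{481}{3}\right)^{2} = \frac{231361}{9}$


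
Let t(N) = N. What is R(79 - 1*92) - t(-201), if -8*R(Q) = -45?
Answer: 1653/8 ≈ 206.63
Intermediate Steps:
R(Q) = 45/8 (R(Q) = -⅛*(-45) = 45/8)
R(79 - 1*92) - t(-201) = 45/8 - 1*(-201) = 45/8 + 201 = 1653/8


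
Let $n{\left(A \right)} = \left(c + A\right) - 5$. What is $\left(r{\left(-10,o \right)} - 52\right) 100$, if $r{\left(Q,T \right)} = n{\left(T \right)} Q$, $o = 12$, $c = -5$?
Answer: $-7200$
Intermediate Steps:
$n{\left(A \right)} = -10 + A$ ($n{\left(A \right)} = \left(-5 + A\right) - 5 = -10 + A$)
$r{\left(Q,T \right)} = Q \left(-10 + T\right)$ ($r{\left(Q,T \right)} = \left(-10 + T\right) Q = Q \left(-10 + T\right)$)
$\left(r{\left(-10,o \right)} - 52\right) 100 = \left(- 10 \left(-10 + 12\right) - 52\right) 100 = \left(\left(-10\right) 2 - 52\right) 100 = \left(-20 - 52\right) 100 = \left(-72\right) 100 = -7200$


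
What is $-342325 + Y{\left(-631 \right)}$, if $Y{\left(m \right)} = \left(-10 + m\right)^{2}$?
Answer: $68556$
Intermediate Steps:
$-342325 + Y{\left(-631 \right)} = -342325 + \left(-10 - 631\right)^{2} = -342325 + \left(-641\right)^{2} = -342325 + 410881 = 68556$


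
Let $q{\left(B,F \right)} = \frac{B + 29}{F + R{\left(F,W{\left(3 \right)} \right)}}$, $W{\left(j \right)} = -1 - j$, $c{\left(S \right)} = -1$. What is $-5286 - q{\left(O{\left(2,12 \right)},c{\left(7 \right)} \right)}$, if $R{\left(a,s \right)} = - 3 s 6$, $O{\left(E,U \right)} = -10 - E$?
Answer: $- \frac{375323}{71} \approx -5286.2$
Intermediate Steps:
$R{\left(a,s \right)} = - 18 s$
$q{\left(B,F \right)} = \frac{29 + B}{72 + F}$ ($q{\left(B,F \right)} = \frac{B + 29}{F - 18 \left(-1 - 3\right)} = \frac{29 + B}{F - 18 \left(-1 - 3\right)} = \frac{29 + B}{F - -72} = \frac{29 + B}{F + 72} = \frac{29 + B}{72 + F}$)
$-5286 - q{\left(O{\left(2,12 \right)},c{\left(7 \right)} \right)} = -5286 - \frac{29 - 12}{72 - 1} = -5286 - \frac{29 - 12}{71} = -5286 - \frac{1}{71} \cdot 17 = -5286 - \frac{17}{71} = - \frac{375323}{71}$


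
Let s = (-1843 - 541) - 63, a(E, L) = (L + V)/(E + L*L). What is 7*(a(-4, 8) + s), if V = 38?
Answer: -513709/30 ≈ -17124.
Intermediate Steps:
a(E, L) = (38 + L)/(E + L**2) (a(E, L) = (L + 38)/(E + L*L) = (38 + L)/(E + L**2))
s = -2447 (s = -2384 - 63 = -2447)
7*(a(-4, 8) + s) = 7*((38 + 8)/(-4 + 8**2) - 2447) = 7*(46/(-4 + 64) - 2447) = 7*(46/60 - 2447) = 7*((1/60)*46 - 2447) = 7*(23/30 - 2447) = 7*(-73387/30) = -513709/30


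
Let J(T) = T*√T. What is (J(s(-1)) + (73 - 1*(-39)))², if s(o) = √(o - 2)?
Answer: (112 + 3^(¾)*I^(3/2))² ≈ 12183.0 + 355.86*I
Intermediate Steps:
s(o) = √(-2 + o)
J(T) = T^(3/2)
(J(s(-1)) + (73 - 1*(-39)))² = ((√(-2 - 1))^(3/2) + (73 - 1*(-39)))² = ((√(-3))^(3/2) + (73 + 39))² = ((I*√3)^(3/2) + 112)² = (3^(¾)*I^(3/2) + 112)² = (112 + 3^(¾)*I^(3/2))²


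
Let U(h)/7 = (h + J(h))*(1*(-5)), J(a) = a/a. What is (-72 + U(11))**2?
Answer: 242064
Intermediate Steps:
J(a) = 1
U(h) = -35 - 35*h (U(h) = 7*((h + 1)*(1*(-5))) = 7*((1 + h)*(-5)) = 7*(-5 - 5*h) = -35 - 35*h)
(-72 + U(11))**2 = (-72 + (-35 - 35*11))**2 = (-72 + (-35 - 385))**2 = (-72 - 420)**2 = (-492)**2 = 242064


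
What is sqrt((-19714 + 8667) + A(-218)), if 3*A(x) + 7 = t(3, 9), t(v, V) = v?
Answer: I*sqrt(99435)/3 ≈ 105.11*I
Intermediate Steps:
A(x) = -4/3 (A(x) = -7/3 + (1/3)*3 = -7/3 + 1 = -4/3)
sqrt((-19714 + 8667) + A(-218)) = sqrt((-19714 + 8667) - 4/3) = sqrt(-11047 - 4/3) = sqrt(-33145/3) = I*sqrt(99435)/3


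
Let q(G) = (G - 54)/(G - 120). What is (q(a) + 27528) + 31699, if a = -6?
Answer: 1243777/21 ≈ 59228.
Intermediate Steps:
q(G) = (-54 + G)/(-120 + G)
(q(a) + 27528) + 31699 = ((-54 - 6)/(-120 - 6) + 27528) + 31699 = (-60/(-126) + 27528) + 31699 = (-1/126*(-60) + 27528) + 31699 = (10/21 + 27528) + 31699 = 578098/21 + 31699 = 1243777/21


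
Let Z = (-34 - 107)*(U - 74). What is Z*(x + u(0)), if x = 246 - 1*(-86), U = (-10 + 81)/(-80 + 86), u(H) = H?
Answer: 2910146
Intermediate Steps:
U = 71/6 ≈ 11.833
Z = 17531/2 (Z = (-34 - 107)*(71/6 - 74) = -141*(-373/6) = 17531/2 ≈ 8765.5)
x = 332 (x = 246 + 86 = 332)
Z*(x + u(0)) = 17531*(332 + 0)/2 = (17531/2)*332 = 2910146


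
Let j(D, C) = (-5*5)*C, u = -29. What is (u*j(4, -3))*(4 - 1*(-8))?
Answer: -26100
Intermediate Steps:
j(D, C) = -25*C
(u*j(4, -3))*(4 - 1*(-8)) = (-(-725)*(-3))*(4 - 1*(-8)) = (-29*75)*(4 + 8) = -2175*12 = -26100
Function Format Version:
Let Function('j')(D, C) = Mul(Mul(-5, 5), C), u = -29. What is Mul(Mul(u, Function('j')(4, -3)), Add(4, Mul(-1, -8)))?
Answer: -26100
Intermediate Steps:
Function('j')(D, C) = Mul(-25, C)
Mul(Mul(u, Function('j')(4, -3)), Add(4, Mul(-1, -8))) = Mul(Mul(-29, Mul(-25, -3)), Add(4, Mul(-1, -8))) = Mul(Mul(-29, 75), Add(4, 8)) = Mul(-2175, 12) = -26100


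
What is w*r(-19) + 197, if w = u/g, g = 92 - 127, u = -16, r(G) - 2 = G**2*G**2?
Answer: 2092063/35 ≈ 59773.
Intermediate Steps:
r(G) = 2 + G**4 (r(G) = 2 + G**2*G**2 = 2 + G**4)
g = -35
w = 16/35 (w = -16/(-35) = -16*(-1/35) = 16/35 ≈ 0.45714)
w*r(-19) + 197 = 16*(2 + (-19)**4)/35 + 197 = 16*(2 + 130321)/35 + 197 = (16/35)*130323 + 197 = 2085168/35 + 197 = 2092063/35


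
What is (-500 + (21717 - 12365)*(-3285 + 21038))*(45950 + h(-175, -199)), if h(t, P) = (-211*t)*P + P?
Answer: -1212372402192144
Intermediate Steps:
h(t, P) = P - 211*P*t (h(t, P) = -211*P*t + P = P - 211*P*t)
(-500 + (21717 - 12365)*(-3285 + 21038))*(45950 + h(-175, -199)) = (-500 + (21717 - 12365)*(-3285 + 21038))*(45950 - 199*(1 - 211*(-175))) = (-500 + 9352*17753)*(45950 - 199*(1 + 36925)) = (-500 + 166026056)*(45950 - 199*36926) = 166025556*(45950 - 7348274) = 166025556*(-7302324) = -1212372402192144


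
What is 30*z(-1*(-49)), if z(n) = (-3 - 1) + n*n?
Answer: 71910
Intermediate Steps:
z(n) = -4 + n²
30*z(-1*(-49)) = 30*(-4 + (-1*(-49))²) = 30*(-4 + 49²) = 30*(-4 + 2401) = 30*2397 = 71910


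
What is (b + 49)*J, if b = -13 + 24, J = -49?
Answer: -2940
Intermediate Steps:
b = 11
(b + 49)*J = (11 + 49)*(-49) = 60*(-49) = -2940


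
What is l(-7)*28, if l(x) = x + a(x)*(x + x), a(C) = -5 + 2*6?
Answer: -2940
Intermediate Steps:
a(C) = 7 (a(C) = -5 + 12 = 7)
l(x) = 15*x (l(x) = x + 7*(x + x) = x + 7*(2*x) = x + 14*x = 15*x)
l(-7)*28 = (15*(-7))*28 = -105*28 = -2940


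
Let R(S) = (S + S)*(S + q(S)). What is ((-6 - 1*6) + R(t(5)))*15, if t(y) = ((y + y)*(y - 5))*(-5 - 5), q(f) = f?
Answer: -180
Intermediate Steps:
t(y) = -20*y*(-5 + y) (t(y) = ((2*y)*(-5 + y))*(-10) = (2*y*(-5 + y))*(-10) = -20*y*(-5 + y))
R(S) = 4*S**2 (R(S) = (S + S)*(S + S) = (2*S)*(2*S) = 4*S**2)
((-6 - 1*6) + R(t(5)))*15 = ((-6 - 1*6) + 4*(20*5*(5 - 1*5))**2)*15 = ((-6 - 6) + 4*(20*5*(5 - 5))**2)*15 = (-12 + 4*(20*5*0)**2)*15 = (-12 + 4*0**2)*15 = (-12 + 4*0)*15 = (-12 + 0)*15 = -12*15 = -180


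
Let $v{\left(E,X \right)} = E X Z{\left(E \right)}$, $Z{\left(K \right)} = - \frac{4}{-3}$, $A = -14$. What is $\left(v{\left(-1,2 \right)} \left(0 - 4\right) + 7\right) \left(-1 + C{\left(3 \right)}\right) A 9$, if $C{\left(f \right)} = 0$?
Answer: $2226$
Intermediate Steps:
$Z{\left(K \right)} = \frac{4}{3}$ ($Z{\left(K \right)} = \left(-4\right) \left(- \frac{1}{3}\right) = \frac{4}{3}$)
$v{\left(E,X \right)} = \frac{4 E X}{3}$ ($v{\left(E,X \right)} = E X \frac{4}{3} = \frac{4 E X}{3}$)
$\left(v{\left(-1,2 \right)} \left(0 - 4\right) + 7\right) \left(-1 + C{\left(3 \right)}\right) A 9 = \left(\frac{4}{3} \left(-1\right) 2 \left(0 - 4\right) + 7\right) \left(-1 + 0\right) \left(-14\right) 9 = \left(\left(- \frac{8}{3}\right) \left(-4\right) + 7\right) \left(-1\right) \left(-14\right) 9 = \left(\frac{32}{3} + 7\right) \left(-1\right) \left(-14\right) 9 = \frac{53}{3} \left(-1\right) \left(-14\right) 9 = \left(- \frac{53}{3}\right) \left(-14\right) 9 = \frac{742}{3} \cdot 9 = 2226$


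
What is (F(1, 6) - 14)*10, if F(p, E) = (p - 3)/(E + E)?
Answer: -425/3 ≈ -141.67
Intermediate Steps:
F(p, E) = (-3 + p)/(2*E) (F(p, E) = (-3 + p)/((2*E)) = (-3 + p)*(1/(2*E)) = (-3 + p)/(2*E))
(F(1, 6) - 14)*10 = ((½)*(-3 + 1)/6 - 14)*10 = ((½)*(⅙)*(-2) - 14)*10 = (-⅙ - 14)*10 = -85/6*10 = -425/3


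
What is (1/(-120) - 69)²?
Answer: 68574961/14400 ≈ 4762.1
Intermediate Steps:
(1/(-120) - 69)² = (-1/120 - 69)² = (-8281/120)² = 68574961/14400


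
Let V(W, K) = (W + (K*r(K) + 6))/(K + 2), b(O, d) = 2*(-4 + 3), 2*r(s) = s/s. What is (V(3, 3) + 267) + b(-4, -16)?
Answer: 2671/10 ≈ 267.10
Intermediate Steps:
r(s) = ½ (r(s) = (s/s)/2 = (½)*1 = ½)
b(O, d) = -2 (b(O, d) = 2*(-1) = -2)
V(W, K) = (6 + W + K/2)/(2 + K) (V(W, K) = (W + (K*(½) + 6))/(K + 2) = (W + (K/2 + 6))/(2 + K) = (W + (6 + K/2))/(2 + K) = (6 + W + K/2)/(2 + K))
(V(3, 3) + 267) + b(-4, -16) = ((6 + 3 + (½)*3)/(2 + 3) + 267) - 2 = ((6 + 3 + 3/2)/5 + 267) - 2 = ((⅕)*(21/2) + 267) - 2 = (21/10 + 267) - 2 = 2691/10 - 2 = 2671/10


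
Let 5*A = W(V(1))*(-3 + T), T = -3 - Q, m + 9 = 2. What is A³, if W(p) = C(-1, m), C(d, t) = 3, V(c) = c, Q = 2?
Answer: -13824/125 ≈ -110.59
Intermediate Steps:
m = -7 (m = -9 + 2 = -7)
T = -5 (T = -3 - 1*2 = -3 - 2 = -5)
W(p) = 3
A = -24/5 (A = (3*(-3 - 5))/5 = (3*(-8))/5 = (⅕)*(-24) = -24/5 ≈ -4.8000)
A³ = (-24/5)³ = -13824/125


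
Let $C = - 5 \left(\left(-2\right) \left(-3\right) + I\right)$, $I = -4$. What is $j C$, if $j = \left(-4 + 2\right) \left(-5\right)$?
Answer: $-100$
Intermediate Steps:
$j = 10$ ($j = \left(-2\right) \left(-5\right) = 10$)
$C = -10$ ($C = - 5 \left(\left(-2\right) \left(-3\right) - 4\right) = - 5 \left(6 - 4\right) = \left(-5\right) 2 = -10$)
$j C = 10 \left(-10\right) = -100$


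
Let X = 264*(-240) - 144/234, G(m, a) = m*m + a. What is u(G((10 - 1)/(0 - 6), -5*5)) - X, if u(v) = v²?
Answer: 13286661/208 ≈ 63878.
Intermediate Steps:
G(m, a) = a + m² (G(m, a) = m² + a = a + m²)
X = -823688/13 (X = -63360 - 144*1/234 = -63360 - 8/13 = -823688/13 ≈ -63361.)
u(G((10 - 1)/(0 - 6), -5*5)) - X = (-5*5 + ((10 - 1)/(0 - 6))²)² - 1*(-823688/13) = (-25 + (9/(-6))²)² + 823688/13 = (-25 + (9*(-⅙))²)² + 823688/13 = (-25 + (-3/2)²)² + 823688/13 = (-25 + 9/4)² + 823688/13 = (-91/4)² + 823688/13 = 8281/16 + 823688/13 = 13286661/208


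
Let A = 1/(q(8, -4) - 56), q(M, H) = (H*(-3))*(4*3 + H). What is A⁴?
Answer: 1/2560000 ≈ 3.9062e-7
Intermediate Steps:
q(M, H) = -3*H*(12 + H) (q(M, H) = (-3*H)*(12 + H) = -3*H*(12 + H))
A = 1/40 (A = 1/(-3*(-4)*(12 - 4) - 56) = 1/(-3*(-4)*8 - 56) = 1/(96 - 56) = 1/40 ≈ 0.025000)
A⁴ = (1/40)⁴ = 1/2560000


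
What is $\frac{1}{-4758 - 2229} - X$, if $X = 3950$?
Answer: $- \frac{27598651}{6987} \approx -3950.0$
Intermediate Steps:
$\frac{1}{-4758 - 2229} - X = \frac{1}{-4758 - 2229} - 3950 = \frac{1}{-6987} - 3950 = - \frac{1}{6987} - 3950 = - \frac{27598651}{6987}$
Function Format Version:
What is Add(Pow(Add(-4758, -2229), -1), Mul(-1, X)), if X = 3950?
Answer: Rational(-27598651, 6987) ≈ -3950.0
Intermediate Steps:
Add(Pow(Add(-4758, -2229), -1), Mul(-1, X)) = Add(Pow(Add(-4758, -2229), -1), Mul(-1, 3950)) = Add(Pow(-6987, -1), -3950) = Add(Rational(-1, 6987), -3950) = Rational(-27598651, 6987)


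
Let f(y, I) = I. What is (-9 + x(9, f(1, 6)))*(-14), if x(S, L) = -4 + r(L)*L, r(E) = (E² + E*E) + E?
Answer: -6370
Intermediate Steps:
r(E) = E + 2*E² (r(E) = (E² + E²) + E = 2*E² + E = E + 2*E²)
x(S, L) = -4 + L²*(1 + 2*L) (x(S, L) = -4 + (L*(1 + 2*L))*L = -4 + L²*(1 + 2*L))
(-9 + x(9, f(1, 6)))*(-14) = (-9 + (-4 + 6²*(1 + 2*6)))*(-14) = (-9 + (-4 + 36*(1 + 12)))*(-14) = (-9 + (-4 + 36*13))*(-14) = (-9 + (-4 + 468))*(-14) = (-9 + 464)*(-14) = 455*(-14) = -6370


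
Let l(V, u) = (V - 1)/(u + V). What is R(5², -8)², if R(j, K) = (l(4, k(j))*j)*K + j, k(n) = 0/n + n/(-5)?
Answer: 390625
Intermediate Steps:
k(n) = -n/5 (k(n) = 0 + n*(-⅕) = 0 - n/5 = -n/5)
l(V, u) = (-1 + V)/(V + u)
R(j, K) = j + 3*K*j/(4 - j/5) (R(j, K) = (((-1 + 4)/(4 - j/5))*j)*K + j = ((3/(4 - j/5))*j)*K + j = (3*j/(4 - j/5))*K + j = 3*K*j/(4 - j/5) + j = j + 3*K*j/(4 - j/5))
R(5², -8)² = (5²*(-20 + 5² - 15*(-8))/(-20 + 5²))² = (25*(-20 + 25 + 120)/(-20 + 25))² = (25*125/5)² = (25*(⅕)*125)² = 625² = 390625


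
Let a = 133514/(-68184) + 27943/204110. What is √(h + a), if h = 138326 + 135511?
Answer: √92078931859232212834855/579876510 ≈ 523.29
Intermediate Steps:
a = -6336569257/3479259060 (a = 133514*(-1/68184) + 27943*(1/204110) = -66757/34092 + 27943/204110 = -6336569257/3479259060 ≈ -1.8212)
h = 273837
√(h + a) = √(273837 - 6336569257/3479259060) = √(952743526643963/3479259060) = √92078931859232212834855/579876510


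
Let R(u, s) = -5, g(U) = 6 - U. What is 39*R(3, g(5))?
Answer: -195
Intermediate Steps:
39*R(3, g(5)) = 39*(-5) = -195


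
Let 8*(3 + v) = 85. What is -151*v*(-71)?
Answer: 653981/8 ≈ 81748.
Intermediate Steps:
v = 61/8 (v = -3 + (⅛)*85 = -3 + 85/8 = 61/8 ≈ 7.6250)
-151*v*(-71) = -151*61/8*(-71) = -9211/8*(-71) = 653981/8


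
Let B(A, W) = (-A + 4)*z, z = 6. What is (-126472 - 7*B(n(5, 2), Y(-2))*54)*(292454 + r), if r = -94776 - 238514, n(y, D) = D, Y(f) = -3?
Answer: 5349842688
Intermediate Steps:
B(A, W) = 24 - 6*A (B(A, W) = (-A + 4)*6 = (4 - A)*6 = 24 - 6*A)
r = -333290
(-126472 - 7*B(n(5, 2), Y(-2))*54)*(292454 + r) = (-126472 - 7*(24 - 6*2)*54)*(292454 - 333290) = (-126472 - 7*(24 - 12)*54)*(-40836) = (-126472 - 7*12*54)*(-40836) = (-126472 - 84*54)*(-40836) = (-126472 - 4536)*(-40836) = -131008*(-40836) = 5349842688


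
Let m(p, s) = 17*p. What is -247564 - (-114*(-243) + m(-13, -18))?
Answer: -275045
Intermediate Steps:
-247564 - (-114*(-243) + m(-13, -18)) = -247564 - (-114*(-243) + 17*(-13)) = -247564 - (27702 - 221) = -247564 - 1*27481 = -247564 - 27481 = -275045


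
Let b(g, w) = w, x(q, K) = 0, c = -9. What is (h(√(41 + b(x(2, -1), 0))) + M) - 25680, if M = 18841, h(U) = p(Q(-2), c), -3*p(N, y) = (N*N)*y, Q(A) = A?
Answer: -6827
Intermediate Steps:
p(N, y) = -y*N²/3 (p(N, y) = -N*N*y/3 = -N²*y/3 = -y*N²/3)
h(U) = 12 (h(U) = -⅓*(-9)*(-2)² = -⅓*(-9)*4 = 12)
(h(√(41 + b(x(2, -1), 0))) + M) - 25680 = (12 + 18841) - 25680 = 18853 - 25680 = -6827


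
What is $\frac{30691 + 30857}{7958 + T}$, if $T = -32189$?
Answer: $- \frac{20516}{8077} \approx -2.5401$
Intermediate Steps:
$\frac{30691 + 30857}{7958 + T} = \frac{30691 + 30857}{7958 - 32189} = \frac{61548}{-24231} = 61548 \left(- \frac{1}{24231}\right) = - \frac{20516}{8077}$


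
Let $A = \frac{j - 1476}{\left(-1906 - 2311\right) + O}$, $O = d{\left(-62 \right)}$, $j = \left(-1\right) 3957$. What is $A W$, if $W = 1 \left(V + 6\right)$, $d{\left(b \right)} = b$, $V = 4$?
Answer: $\frac{54330}{4279} \approx 12.697$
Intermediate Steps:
$j = -3957$
$O = -62$
$W = 10$ ($W = 1 \left(4 + 6\right) = 1 \cdot 10 = 10$)
$A = \frac{5433}{4279}$ ($A = \frac{-3957 - 1476}{\left(-1906 - 2311\right) - 62} = - \frac{5433}{-4217 - 62} = - \frac{5433}{-4279} = \left(-5433\right) \left(- \frac{1}{4279}\right) = \frac{5433}{4279} \approx 1.2697$)
$A W = \frac{5433}{4279} \cdot 10 = \frac{54330}{4279}$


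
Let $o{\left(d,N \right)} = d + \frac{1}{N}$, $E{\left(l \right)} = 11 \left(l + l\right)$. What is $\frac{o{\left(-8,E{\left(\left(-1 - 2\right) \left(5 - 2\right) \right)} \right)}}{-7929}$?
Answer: $\frac{1585}{1569942} \approx 0.0010096$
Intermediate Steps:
$E{\left(l \right)} = 22 l$ ($E{\left(l \right)} = 11 \cdot 2 l = 22 l$)
$\frac{o{\left(-8,E{\left(\left(-1 - 2\right) \left(5 - 2\right) \right)} \right)}}{-7929} = \frac{-8 + \frac{1}{22 \left(-1 - 2\right) \left(5 - 2\right)}}{-7929} = \left(-8 + \frac{1}{22 \left(\left(-3\right) 3\right)}\right) \left(- \frac{1}{7929}\right) = \left(-8 + \frac{1}{22 \left(-9\right)}\right) \left(- \frac{1}{7929}\right) = \left(-8 + \frac{1}{-198}\right) \left(- \frac{1}{7929}\right) = \left(-8 - \frac{1}{198}\right) \left(- \frac{1}{7929}\right) = \left(- \frac{1585}{198}\right) \left(- \frac{1}{7929}\right) = \frac{1585}{1569942}$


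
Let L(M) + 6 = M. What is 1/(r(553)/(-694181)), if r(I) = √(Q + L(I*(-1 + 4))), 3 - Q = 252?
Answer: -694181*√39/234 ≈ -18526.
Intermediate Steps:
L(M) = -6 + M
Q = -249 (Q = 3 - 1*252 = 3 - 252 = -249)
r(I) = √(-255 + 3*I) (r(I) = √(-249 + (-6 + I*(-1 + 4))) = √(-249 + (-6 + I*3)) = √(-249 + (-6 + 3*I)) = √(-255 + 3*I))
1/(r(553)/(-694181)) = 1/(√(-255 + 3*553)/(-694181)) = 1/(√(-255 + 1659)*(-1/694181)) = 1/(√1404*(-1/694181)) = 1/((6*√39)*(-1/694181)) = 1/(-6*√39/694181) = -694181*√39/234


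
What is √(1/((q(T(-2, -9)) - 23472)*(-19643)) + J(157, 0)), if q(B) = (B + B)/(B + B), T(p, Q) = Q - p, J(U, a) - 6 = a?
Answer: √26027592025935643/65862979 ≈ 2.4495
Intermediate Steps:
J(U, a) = 6 + a
q(B) = 1 (q(B) = (2*B)/((2*B)) = (2*B)*(1/(2*B)) = 1)
√(1/((q(T(-2, -9)) - 23472)*(-19643)) + J(157, 0)) = √(1/((1 - 23472)*(-19643)) + (6 + 0)) = √(-1/19643/(-23471) + 6) = √(-1/23471*(-1/19643) + 6) = √(1/461040853 + 6) = √(2766245119/461040853) = √26027592025935643/65862979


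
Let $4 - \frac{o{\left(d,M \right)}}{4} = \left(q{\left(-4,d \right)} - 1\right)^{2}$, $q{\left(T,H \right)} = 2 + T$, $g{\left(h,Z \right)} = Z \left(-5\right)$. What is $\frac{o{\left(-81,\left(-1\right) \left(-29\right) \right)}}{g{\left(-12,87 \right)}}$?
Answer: $\frac{4}{87} \approx 0.045977$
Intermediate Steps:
$g{\left(h,Z \right)} = - 5 Z$
$o{\left(d,M \right)} = -20$ ($o{\left(d,M \right)} = 16 - 4 \left(\left(2 - 4\right) - 1\right)^{2} = 16 - 4 \left(-2 - 1\right)^{2} = 16 - 4 \left(-3\right)^{2} = 16 - 36 = -20$)
$\frac{o{\left(-81,\left(-1\right) \left(-29\right) \right)}}{g{\left(-12,87 \right)}} = - \frac{20}{\left(-5\right) 87} = - \frac{20}{-435} = \left(-20\right) \left(- \frac{1}{435}\right) = \frac{4}{87}$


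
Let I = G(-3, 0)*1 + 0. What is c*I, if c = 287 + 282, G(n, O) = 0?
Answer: 0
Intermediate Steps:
c = 569
I = 0 (I = 0*1 + 0 = 0 + 0 = 0)
c*I = 569*0 = 0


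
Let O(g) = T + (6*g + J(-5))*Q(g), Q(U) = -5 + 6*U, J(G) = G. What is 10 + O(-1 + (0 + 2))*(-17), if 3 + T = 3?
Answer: -7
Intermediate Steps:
T = 0 (T = -3 + 3 = 0)
O(g) = (-5 + 6*g)**2 (O(g) = 0 + (6*g - 5)*(-5 + 6*g) = 0 + (-5 + 6*g)*(-5 + 6*g) = 0 + (-5 + 6*g)**2 = (-5 + 6*g)**2)
10 + O(-1 + (0 + 2))*(-17) = 10 + (25 - 60*(-1 + (0 + 2)) + 36*(-1 + (0 + 2))**2)*(-17) = 10 + (25 - 60*(-1 + 2) + 36*(-1 + 2)**2)*(-17) = 10 + (25 - 60*1 + 36*1**2)*(-17) = 10 + (25 - 60 + 36*1)*(-17) = 10 + (25 - 60 + 36)*(-17) = 10 + 1*(-17) = 10 - 17 = -7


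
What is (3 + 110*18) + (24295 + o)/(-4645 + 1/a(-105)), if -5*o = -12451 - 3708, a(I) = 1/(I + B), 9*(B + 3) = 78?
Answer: 140707293/71165 ≈ 1977.2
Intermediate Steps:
B = 17/3 (B = -3 + (⅑)*78 = -3 + 26/3 = 17/3 ≈ 5.6667)
a(I) = 1/(17/3 + I) (a(I) = 1/(I + 17/3) = 1/(17/3 + I))
o = 16159/5 (o = -(-12451 - 3708)/5 = -⅕*(-16159) = 16159/5 ≈ 3231.8)
(3 + 110*18) + (24295 + o)/(-4645 + 1/a(-105)) = (3 + 110*18) + (24295 + 16159/5)/(-4645 + 1/(3/(17 + 3*(-105)))) = (3 + 1980) + 137634/(5*(-4645 + 1/(3/(17 - 315)))) = 1983 + 137634/(5*(-4645 + 1/(3/(-298)))) = 1983 + 137634/(5*(-4645 + 1/(3*(-1/298)))) = 1983 + 137634/(5*(-4645 + 1/(-3/298))) = 1983 + 137634/(5*(-4645 - 298/3)) = 1983 + 137634/(5*(-14233/3)) = 1983 + (137634/5)*(-3/14233) = 1983 - 412902/71165 = 140707293/71165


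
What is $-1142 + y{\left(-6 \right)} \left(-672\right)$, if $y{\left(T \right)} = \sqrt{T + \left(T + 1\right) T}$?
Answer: $-1142 - 1344 \sqrt{6} \approx -4434.1$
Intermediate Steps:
$y{\left(T \right)} = \sqrt{T + T \left(1 + T\right)}$ ($y{\left(T \right)} = \sqrt{T + \left(1 + T\right) T} = \sqrt{T + T \left(1 + T\right)}$)
$-1142 + y{\left(-6 \right)} \left(-672\right) = -1142 + \sqrt{- 6 \left(2 - 6\right)} \left(-672\right) = -1142 + \sqrt{\left(-6\right) \left(-4\right)} \left(-672\right) = -1142 + \sqrt{24} \left(-672\right) = -1142 + 2 \sqrt{6} \left(-672\right) = -1142 - 1344 \sqrt{6}$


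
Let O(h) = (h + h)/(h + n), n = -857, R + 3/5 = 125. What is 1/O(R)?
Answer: -3663/1244 ≈ -2.9445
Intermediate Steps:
R = 622/5 (R = -3/5 + 125 = 622/5 ≈ 124.40)
O(h) = 2*h/(-857 + h) (O(h) = (h + h)/(h - 857) = (2*h)/(-857 + h) = 2*h/(-857 + h))
1/O(R) = 1/(2*(622/5)/(-857 + 622/5)) = 1/(2*(622/5)/(-3663/5)) = 1/(2*(622/5)*(-5/3663)) = 1/(-1244/3663) = -3663/1244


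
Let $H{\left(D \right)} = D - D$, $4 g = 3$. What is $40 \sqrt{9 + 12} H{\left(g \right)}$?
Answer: $0$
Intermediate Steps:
$g = \frac{3}{4}$ ($g = \frac{1}{4} \cdot 3 = \frac{3}{4} \approx 0.75$)
$H{\left(D \right)} = 0$
$40 \sqrt{9 + 12} H{\left(g \right)} = 40 \sqrt{9 + 12} \cdot 0 = 40 \sqrt{21} \cdot 0 = 0$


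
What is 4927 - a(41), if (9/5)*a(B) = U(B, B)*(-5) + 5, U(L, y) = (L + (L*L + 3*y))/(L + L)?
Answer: 89761/18 ≈ 4986.7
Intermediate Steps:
U(L, y) = (L + L² + 3*y)/(2*L) (U(L, y) = (L + (L² + 3*y))/((2*L)) = (L + L² + 3*y)*(1/(2*L)) = (L + L² + 3*y)/(2*L))
a(B) = 25/9 - 25*(3*B + B*(1 + B))/(18*B) (a(B) = 5*(((3*B + B*(1 + B))/(2*B))*(-5) + 5)/9 = 5*(-5*(3*B + B*(1 + B))/(2*B) + 5)/9 = 5*(5 - 5*(3*B + B*(1 + B))/(2*B))/9 = 25/9 - 25*(3*B + B*(1 + B))/(18*B))
4927 - a(41) = 4927 - (-25/9 - 25/18*41) = 4927 - (-25/9 - 1025/18) = 4927 - 1*(-1075/18) = 4927 + 1075/18 = 89761/18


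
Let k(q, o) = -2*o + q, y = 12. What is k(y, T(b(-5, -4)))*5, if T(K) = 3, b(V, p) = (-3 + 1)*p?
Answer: 30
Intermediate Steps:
b(V, p) = -2*p
k(q, o) = q - 2*o
k(y, T(b(-5, -4)))*5 = (12 - 2*3)*5 = (12 - 6)*5 = 6*5 = 30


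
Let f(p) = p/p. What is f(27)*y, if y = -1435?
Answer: -1435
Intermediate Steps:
f(p) = 1
f(27)*y = 1*(-1435) = -1435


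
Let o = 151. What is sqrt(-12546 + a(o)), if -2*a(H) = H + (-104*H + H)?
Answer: I*sqrt(4845) ≈ 69.606*I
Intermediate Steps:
a(H) = 51*H (a(H) = -(H + (-104*H + H))/2 = -(H - 103*H)/2 = -(-51)*H = 51*H)
sqrt(-12546 + a(o)) = sqrt(-12546 + 51*151) = sqrt(-12546 + 7701) = sqrt(-4845) = I*sqrt(4845)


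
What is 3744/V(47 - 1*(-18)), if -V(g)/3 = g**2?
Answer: -96/325 ≈ -0.29538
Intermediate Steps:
V(g) = -3*g**2
3744/V(47 - 1*(-18)) = 3744/((-3*(47 - 1*(-18))**2)) = 3744/((-3*(47 + 18)**2)) = 3744/((-3*65**2)) = 3744/((-3*4225)) = 3744/(-12675) = 3744*(-1/12675) = -96/325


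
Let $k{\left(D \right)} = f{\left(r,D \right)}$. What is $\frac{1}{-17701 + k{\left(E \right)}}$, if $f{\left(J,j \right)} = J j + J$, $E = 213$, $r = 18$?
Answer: $- \frac{1}{13849} \approx -7.2207 \cdot 10^{-5}$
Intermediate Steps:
$f{\left(J,j \right)} = J + J j$
$k{\left(D \right)} = 18 + 18 D$ ($k{\left(D \right)} = 18 \left(1 + D\right) = 18 + 18 D$)
$\frac{1}{-17701 + k{\left(E \right)}} = \frac{1}{-17701 + \left(18 + 18 \cdot 213\right)} = \frac{1}{-17701 + \left(18 + 3834\right)} = \frac{1}{-17701 + 3852} = \frac{1}{-13849} = - \frac{1}{13849}$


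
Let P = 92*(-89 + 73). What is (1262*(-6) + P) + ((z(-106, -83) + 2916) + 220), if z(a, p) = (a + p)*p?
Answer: 9779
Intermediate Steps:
z(a, p) = p*(a + p)
P = -1472 (P = 92*(-16) = -1472)
(1262*(-6) + P) + ((z(-106, -83) + 2916) + 220) = (1262*(-6) - 1472) + ((-83*(-106 - 83) + 2916) + 220) = (-7572 - 1472) + ((-83*(-189) + 2916) + 220) = -9044 + ((15687 + 2916) + 220) = -9044 + (18603 + 220) = -9044 + 18823 = 9779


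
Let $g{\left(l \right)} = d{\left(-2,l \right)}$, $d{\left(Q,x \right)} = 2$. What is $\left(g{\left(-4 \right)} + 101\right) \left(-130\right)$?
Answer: $-13390$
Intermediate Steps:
$g{\left(l \right)} = 2$
$\left(g{\left(-4 \right)} + 101\right) \left(-130\right) = \left(2 + 101\right) \left(-130\right) = 103 \left(-130\right) = -13390$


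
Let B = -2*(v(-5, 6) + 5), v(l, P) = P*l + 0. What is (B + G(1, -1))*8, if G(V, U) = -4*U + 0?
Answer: 432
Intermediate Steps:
v(l, P) = P*l
B = 50 (B = -2*(6*(-5) + 5) = -2*(-30 + 5) = -2*(-25) = 50)
G(V, U) = -4*U
(B + G(1, -1))*8 = (50 - 4*(-1))*8 = (50 + 4)*8 = 54*8 = 432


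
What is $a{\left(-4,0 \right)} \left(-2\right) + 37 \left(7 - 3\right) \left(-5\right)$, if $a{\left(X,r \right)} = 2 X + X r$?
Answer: $-724$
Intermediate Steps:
$a{\left(-4,0 \right)} \left(-2\right) + 37 \left(7 - 3\right) \left(-5\right) = - 4 \left(2 + 0\right) \left(-2\right) + 37 \left(7 - 3\right) \left(-5\right) = \left(-4\right) 2 \left(-2\right) + 37 \cdot 4 \left(-5\right) = \left(-8\right) \left(-2\right) + 37 \left(-20\right) = 16 - 740 = -724$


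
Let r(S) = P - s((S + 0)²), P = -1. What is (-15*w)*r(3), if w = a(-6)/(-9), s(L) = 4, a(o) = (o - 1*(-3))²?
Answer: -75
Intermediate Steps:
a(o) = (3 + o)² (a(o) = (o + 3)² = (3 + o)²)
w = -1 (w = (3 - 6)²/(-9) = (-3)²*(-⅑) = 9*(-⅑) = -1)
r(S) = -5 (r(S) = -1 - 1*4 = -1 - 4 = -5)
(-15*w)*r(3) = -15*(-1)*(-5) = 15*(-5) = -75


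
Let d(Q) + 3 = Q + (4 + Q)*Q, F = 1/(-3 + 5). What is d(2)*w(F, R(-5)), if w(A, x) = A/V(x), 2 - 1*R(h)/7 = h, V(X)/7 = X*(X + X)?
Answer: 11/67228 ≈ 0.00016362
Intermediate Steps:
V(X) = 14*X² (V(X) = 7*(X*(X + X)) = 7*(X*(2*X)) = 7*(2*X²) = 14*X²)
R(h) = 14 - 7*h
F = ½ (F = 1/2 = ½ ≈ 0.50000)
w(A, x) = A/(14*x²) (w(A, x) = A/((14*x²)) = A*(1/(14*x²)) = A/(14*x²))
d(Q) = -3 + Q + Q*(4 + Q) (d(Q) = -3 + (Q + (4 + Q)*Q) = -3 + (Q + Q*(4 + Q)) = -3 + Q + Q*(4 + Q))
d(2)*w(F, R(-5)) = (-3 + 2² + 5*2)*((1/14)*(½)/(14 - 7*(-5))²) = (-3 + 4 + 10)*((1/14)*(½)/(14 + 35)²) = 11*((1/14)*(½)/49²) = 11*((1/14)*(½)*(1/2401)) = 11*(1/67228) = 11/67228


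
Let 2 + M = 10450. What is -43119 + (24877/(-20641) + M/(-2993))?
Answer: -2664117816076/61778513 ≈ -43124.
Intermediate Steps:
M = 10448 (M = -2 + 10450 = 10448)
-43119 + (24877/(-20641) + M/(-2993)) = -43119 + (24877/(-20641) + 10448/(-2993)) = -43119 + (24877*(-1/20641) + 10448*(-1/2993)) = -43119 + (-24877/20641 - 10448/2993) = -43119 - 290114029/61778513 = -2664117816076/61778513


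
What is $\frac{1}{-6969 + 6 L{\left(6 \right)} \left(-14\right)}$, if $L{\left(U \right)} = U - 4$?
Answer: $- \frac{1}{7137} \approx -0.00014011$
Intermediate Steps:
$L{\left(U \right)} = -4 + U$
$\frac{1}{-6969 + 6 L{\left(6 \right)} \left(-14\right)} = \frac{1}{-6969 + 6 \left(-4 + 6\right) \left(-14\right)} = \frac{1}{-6969 + 6 \cdot 2 \left(-14\right)} = \frac{1}{-6969 + 12 \left(-14\right)} = \frac{1}{-6969 - 168} = \frac{1}{-7137} = - \frac{1}{7137}$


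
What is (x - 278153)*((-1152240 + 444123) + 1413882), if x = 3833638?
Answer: 2509336871025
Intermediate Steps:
(x - 278153)*((-1152240 + 444123) + 1413882) = (3833638 - 278153)*((-1152240 + 444123) + 1413882) = 3555485*(-708117 + 1413882) = 3555485*705765 = 2509336871025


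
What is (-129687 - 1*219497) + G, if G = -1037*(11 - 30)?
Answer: -329481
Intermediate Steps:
G = 19703 (G = -1037*(-19) = 19703)
(-129687 - 1*219497) + G = (-129687 - 1*219497) + 19703 = (-129687 - 219497) + 19703 = -349184 + 19703 = -329481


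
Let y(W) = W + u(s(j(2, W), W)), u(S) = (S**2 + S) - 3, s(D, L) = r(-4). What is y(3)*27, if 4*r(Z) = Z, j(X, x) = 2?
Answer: 0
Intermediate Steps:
r(Z) = Z/4
s(D, L) = -1 (s(D, L) = (1/4)*(-4) = -1)
u(S) = -3 + S + S**2 (u(S) = (S + S**2) - 3 = -3 + S + S**2)
y(W) = -3 + W (y(W) = W + (-3 - 1 + (-1)**2) = W + (-3 - 1 + 1) = W - 3 = -3 + W)
y(3)*27 = (-3 + 3)*27 = 0*27 = 0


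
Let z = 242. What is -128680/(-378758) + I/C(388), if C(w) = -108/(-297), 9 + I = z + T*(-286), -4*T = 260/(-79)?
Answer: -360888487/59843764 ≈ -6.0305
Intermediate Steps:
T = 65/79 (T = -65/(-79) = -65*(-1)/79 = -¼*(-260/79) = 65/79 ≈ 0.82278)
I = -183/79 (I = -9 + (242 + (65/79)*(-286)) = -9 + (242 - 18590/79) = -9 + 528/79 = -183/79 ≈ -2.3165)
C(w) = 4/11 (C(w) = -108*(-1/297) = 4/11)
-128680/(-378758) + I/C(388) = -128680/(-378758) - 183/(79*4/11) = -128680*(-1/378758) - 183/79*11/4 = 64340/189379 - 2013/316 = -360888487/59843764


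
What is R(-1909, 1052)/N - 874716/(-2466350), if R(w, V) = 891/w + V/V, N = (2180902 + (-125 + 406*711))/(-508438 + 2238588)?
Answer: 4233760639215446/5813392504241225 ≈ 0.72828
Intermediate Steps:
N = 2469443/1730150 (N = (2180902 + (-125 + 288666))/1730150 = (2180902 + 288541)*(1/1730150) = 2469443*(1/1730150) = 2469443/1730150 ≈ 1.4273)
R(w, V) = 1 + 891/w (R(w, V) = 891/w + 1 = 1 + 891/w)
R(-1909, 1052)/N - 874716/(-2466350) = ((891 - 1909)/(-1909))/(2469443/1730150) - 874716/(-2466350) = -1/1909*(-1018)*(1730150/2469443) - 874716*(-1/2466350) = (1018/1909)*(1730150/2469443) + 437358/1233175 = 1761292700/4714166687 + 437358/1233175 = 4233760639215446/5813392504241225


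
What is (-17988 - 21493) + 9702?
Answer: -29779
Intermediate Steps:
(-17988 - 21493) + 9702 = -39481 + 9702 = -29779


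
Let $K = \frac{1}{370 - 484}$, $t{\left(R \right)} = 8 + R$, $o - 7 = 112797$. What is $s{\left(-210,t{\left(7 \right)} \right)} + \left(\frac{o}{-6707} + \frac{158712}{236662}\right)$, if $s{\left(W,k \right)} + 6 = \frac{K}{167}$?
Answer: $- \frac{17613042995911}{795233309034} \approx -22.148$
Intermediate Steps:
$o = 112804$ ($o = 7 + 112797 = 112804$)
$K = - \frac{1}{114}$ ($K = \frac{1}{-114} = - \frac{1}{114} \approx -0.0087719$)
$s{\left(W,k \right)} = - \frac{114229}{19038}$ ($s{\left(W,k \right)} = -6 - \frac{1}{114 \cdot 167} = -6 - \frac{1}{19038} = - \frac{114229}{19038}$)
$s{\left(-210,t{\left(7 \right)} \right)} + \left(\frac{o}{-6707} + \frac{158712}{236662}\right) = - \frac{114229}{19038} + \left(\frac{112804}{-6707} + \frac{158712}{236662}\right) = - \frac{114229}{19038} + \left(112804 \left(- \frac{1}{6707}\right) + 158712 \cdot \frac{1}{236662}\right) = - \frac{114229}{19038} + \left(- \frac{112804}{6707} + \frac{79356}{118331}\right) = - \frac{114229}{19038} - \frac{12815969432}{793646017} = - \frac{17613042995911}{795233309034}$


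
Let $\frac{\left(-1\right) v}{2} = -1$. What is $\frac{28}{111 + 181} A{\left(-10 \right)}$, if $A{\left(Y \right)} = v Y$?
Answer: $- \frac{140}{73} \approx -1.9178$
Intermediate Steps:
$v = 2$ ($v = \left(-2\right) \left(-1\right) = 2$)
$A{\left(Y \right)} = 2 Y$
$\frac{28}{111 + 181} A{\left(-10 \right)} = \frac{28}{111 + 181} \cdot 2 \left(-10\right) = \frac{28}{292} \left(-20\right) = 28 \cdot \frac{1}{292} \left(-20\right) = \frac{7}{73} \left(-20\right) = - \frac{140}{73}$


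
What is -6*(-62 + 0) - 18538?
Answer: -18166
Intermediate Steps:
-6*(-62 + 0) - 18538 = -6*(-62) - 18538 = 372 - 18538 = -18166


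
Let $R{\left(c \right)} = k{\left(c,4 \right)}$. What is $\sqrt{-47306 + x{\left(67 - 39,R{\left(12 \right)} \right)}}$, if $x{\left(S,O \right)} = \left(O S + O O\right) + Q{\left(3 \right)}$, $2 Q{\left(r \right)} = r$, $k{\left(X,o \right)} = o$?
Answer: $\frac{i \sqrt{188706}}{2} \approx 217.2 i$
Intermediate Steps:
$Q{\left(r \right)} = \frac{r}{2}$
$R{\left(c \right)} = 4$
$x{\left(S,O \right)} = \frac{3}{2} + O^{2} + O S$ ($x{\left(S,O \right)} = \left(O S + O O\right) + \frac{1}{2} \cdot 3 = \left(O S + O^{2}\right) + \frac{3}{2} = \left(O^{2} + O S\right) + \frac{3}{2} = \frac{3}{2} + O^{2} + O S$)
$\sqrt{-47306 + x{\left(67 - 39,R{\left(12 \right)} \right)}} = \sqrt{-47306 + \left(\frac{3}{2} + 4^{2} + 4 \left(67 - 39\right)\right)} = \sqrt{-47306 + \left(\frac{3}{2} + 16 + 4 \cdot 28\right)} = \sqrt{-47306 + \left(\frac{3}{2} + 16 + 112\right)} = \sqrt{-47306 + \frac{259}{2}} = \sqrt{- \frac{94353}{2}} = \frac{i \sqrt{188706}}{2}$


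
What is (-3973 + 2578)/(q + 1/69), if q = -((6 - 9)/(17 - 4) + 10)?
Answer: 250263/1750 ≈ 143.01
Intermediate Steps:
q = -127/13 (q = -(-3/13 + 10) = -1*127/13 = -127/13 ≈ -9.7692)
(-3973 + 2578)/(q + 1/69) = (-3973 + 2578)/(-127/13 + 1/69) = -1395/(-127/13 + 1/69) = -1395/(-8750/897) = -1395*(-897/8750) = 250263/1750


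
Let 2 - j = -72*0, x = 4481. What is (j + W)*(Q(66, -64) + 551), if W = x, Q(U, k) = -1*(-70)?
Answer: 2783943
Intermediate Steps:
Q(U, k) = 70
W = 4481
j = 2 (j = 2 - (-72)*0 = 2 - 1*0 = 2 + 0 = 2)
(j + W)*(Q(66, -64) + 551) = (2 + 4481)*(70 + 551) = 4483*621 = 2783943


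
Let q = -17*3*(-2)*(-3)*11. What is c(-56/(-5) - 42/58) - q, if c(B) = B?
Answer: 489589/145 ≈ 3376.5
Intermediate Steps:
q = -3366 (q = -(-102)*(-3)*11 = -17*18*11 = -306*11 = -3366)
c(-56/(-5) - 42/58) - q = (-56/(-5) - 42/58) - 1*(-3366) = (-56*(-⅕) - 42*1/58) + 3366 = (56/5 - 21/29) + 3366 = 1519/145 + 3366 = 489589/145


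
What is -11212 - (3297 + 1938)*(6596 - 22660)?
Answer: 84083828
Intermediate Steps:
-11212 - (3297 + 1938)*(6596 - 22660) = -11212 - 5235*(-16064) = -11212 - 1*(-84095040) = -11212 + 84095040 = 84083828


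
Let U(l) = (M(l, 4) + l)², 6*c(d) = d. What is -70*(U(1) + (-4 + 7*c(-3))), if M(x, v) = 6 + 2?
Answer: -5145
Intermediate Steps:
M(x, v) = 8
c(d) = d/6
U(l) = (8 + l)²
-70*(U(1) + (-4 + 7*c(-3))) = -70*((8 + 1)² + (-4 + 7*((⅙)*(-3)))) = -70*(9² + (-4 + 7*(-½))) = -70*(81 + (-4 - 7/2)) = -70*(81 - 15/2) = -70*147/2 = -5145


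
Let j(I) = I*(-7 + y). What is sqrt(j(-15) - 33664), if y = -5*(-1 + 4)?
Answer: I*sqrt(33334) ≈ 182.58*I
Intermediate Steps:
y = -15 (y = -5*3 = -15)
j(I) = -22*I (j(I) = I*(-7 - 15) = I*(-22) = -22*I)
sqrt(j(-15) - 33664) = sqrt(-22*(-15) - 33664) = sqrt(330 - 33664) = sqrt(-33334) = I*sqrt(33334)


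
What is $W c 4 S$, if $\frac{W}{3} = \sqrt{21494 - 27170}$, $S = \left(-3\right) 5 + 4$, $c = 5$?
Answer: $- 1320 i \sqrt{1419} \approx - 49724.0 i$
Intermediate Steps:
$S = -11$ ($S = -15 + 4 = -11$)
$W = 6 i \sqrt{1419}$ ($W = 3 \sqrt{21494 - 27170} = 3 \sqrt{-5676} = 3 \cdot 2 i \sqrt{1419} = 6 i \sqrt{1419} \approx 226.02 i$)
$W c 4 S = 6 i \sqrt{1419} \cdot 5 \cdot 4 \left(-11\right) = 6 i \sqrt{1419} \cdot 20 \left(-11\right) = 6 i \sqrt{1419} \left(-220\right) = - 1320 i \sqrt{1419}$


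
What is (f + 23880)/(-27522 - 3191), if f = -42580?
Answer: 18700/30713 ≈ 0.60886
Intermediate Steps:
(f + 23880)/(-27522 - 3191) = (-42580 + 23880)/(-27522 - 3191) = -18700/(-30713) = -18700*(-1/30713) = 18700/30713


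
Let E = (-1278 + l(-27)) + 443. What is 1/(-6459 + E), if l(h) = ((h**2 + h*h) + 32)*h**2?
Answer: 1/1078916 ≈ 9.2686e-7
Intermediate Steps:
l(h) = h**2*(32 + 2*h**2) (l(h) = ((h**2 + h**2) + 32)*h**2 = (2*h**2 + 32)*h**2 = (32 + 2*h**2)*h**2 = h**2*(32 + 2*h**2))
E = 1085375 (E = (-1278 + 2*(-27)**2*(16 + (-27)**2)) + 443 = (-1278 + 2*729*(16 + 729)) + 443 = (-1278 + 2*729*745) + 443 = (-1278 + 1086210) + 443 = 1084932 + 443 = 1085375)
1/(-6459 + E) = 1/(-6459 + 1085375) = 1/1078916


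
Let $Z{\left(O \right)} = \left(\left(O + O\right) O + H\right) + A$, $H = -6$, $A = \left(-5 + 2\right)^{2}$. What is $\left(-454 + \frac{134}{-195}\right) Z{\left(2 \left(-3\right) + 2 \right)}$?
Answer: $- \frac{620648}{39} \approx -15914.0$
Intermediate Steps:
$A = 9$ ($A = \left(-3\right)^{2} = 9$)
$Z{\left(O \right)} = 3 + 2 O^{2}$ ($Z{\left(O \right)} = \left(\left(O + O\right) O - 6\right) + 9 = \left(2 O O - 6\right) + 9 = \left(2 O^{2} - 6\right) + 9 = \left(-6 + 2 O^{2}\right) + 9 = 3 + 2 O^{2}$)
$\left(-454 + \frac{134}{-195}\right) Z{\left(2 \left(-3\right) + 2 \right)} = \left(-454 + \frac{134}{-195}\right) \left(3 + 2 \left(2 \left(-3\right) + 2\right)^{2}\right) = \left(-454 + 134 \left(- \frac{1}{195}\right)\right) \left(3 + 2 \left(-6 + 2\right)^{2}\right) = \left(-454 - \frac{134}{195}\right) \left(3 + 2 \left(-4\right)^{2}\right) = - \frac{88664 \left(3 + 2 \cdot 16\right)}{195} = - \frac{88664 \left(3 + 32\right)}{195} = \left(- \frac{88664}{195}\right) 35 = - \frac{620648}{39}$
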